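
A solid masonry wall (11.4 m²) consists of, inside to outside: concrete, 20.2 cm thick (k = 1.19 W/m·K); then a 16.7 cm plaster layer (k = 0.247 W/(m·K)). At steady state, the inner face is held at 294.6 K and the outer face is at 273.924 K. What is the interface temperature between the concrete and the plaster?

T = 290.5 K

Series thermal resistances, inner to outer:
  R_concrete = L/(kA) = 0.202/(1.19·11.4) = 0.01489 K/W
  R_plaster = L/(kA) = 0.167/(0.247·11.4) = 0.05931 K/W
ΣR = 0.01489 + 0.05931 = 0.07420 K/W
Q = ΔT/ΣR = (294.6 K − 273.924 K)/0.07420 = 278.7 W
From the inner boundary to the concrete/plaster interface, ΣR_partial = 0.01489 K/W.
T_interface = T_in − Q·ΣR_partial = 294.6 K − (278.7)(0.01489) = 290.5 K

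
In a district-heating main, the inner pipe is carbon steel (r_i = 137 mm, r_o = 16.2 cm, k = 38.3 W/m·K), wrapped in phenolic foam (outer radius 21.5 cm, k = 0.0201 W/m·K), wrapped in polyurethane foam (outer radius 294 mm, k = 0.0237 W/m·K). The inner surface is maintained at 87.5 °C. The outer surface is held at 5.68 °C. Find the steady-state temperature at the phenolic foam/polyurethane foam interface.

T = 45.3 °C

Series thermal resistances, inner to outer:
  R'_carbon steel = ln(0.162/0.137)/(2πk) = 0.1676/(2π·38.3) = 6.965×10^-4 m·K/W
  R'_phenolic foam = ln(0.215/0.162)/(2πk) = 0.2830/(2π·0.0201) = 2.241 m·K/W
  R'_polyurethane foam = ln(0.294/0.215)/(2πk) = 0.3129/(2π·0.0237) = 2.102 m·K/W
ΣR = 6.965×10^-4 + 2.241 + 2.102 = 4.344 m·K/W
Q' = ΔT/ΣR = (87.5 °C − 5.68 °C)/4.344 = 18.84 W/m
From the inner boundary to the phenolic foam/polyurethane foam interface, ΣR_partial = 2.242 m·K/W.
T_interface = T_in − Q'·ΣR_partial = 87.5 °C − (18.84)(2.242) = 45.3 °C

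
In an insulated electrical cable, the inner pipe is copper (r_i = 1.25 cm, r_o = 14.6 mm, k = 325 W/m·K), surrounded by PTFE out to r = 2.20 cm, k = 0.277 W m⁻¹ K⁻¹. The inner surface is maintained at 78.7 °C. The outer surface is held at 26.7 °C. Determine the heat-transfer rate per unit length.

Treat each layer as a resistance in series:
  R'_copper = ln(0.0146/0.0125)/(2πk) = 0.1553/(2π·325) = 7.605×10^-5 m·K/W
  R'_PTFE = ln(0.0220/0.0146)/(2πk) = 0.4100/(2π·0.277) = 0.2356 m·K/W
ΣR = 7.605×10^-5 + 0.2356 = 0.2357 m·K/W
Q' = ΔT/ΣR = (78.7 °C − 26.7 °C)/0.2357 = 221 W/m

Q' = 221 W/m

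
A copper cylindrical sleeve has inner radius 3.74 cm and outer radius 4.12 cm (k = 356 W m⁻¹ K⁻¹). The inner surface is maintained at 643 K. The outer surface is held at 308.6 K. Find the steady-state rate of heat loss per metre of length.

Q' = 7730 kW/m

Q' = 2πk·ΔT/ln(r₂/r₁) = 2π × 356 × 334.4 / ln(0.0412/0.0374) = 7.73×10^6 W/m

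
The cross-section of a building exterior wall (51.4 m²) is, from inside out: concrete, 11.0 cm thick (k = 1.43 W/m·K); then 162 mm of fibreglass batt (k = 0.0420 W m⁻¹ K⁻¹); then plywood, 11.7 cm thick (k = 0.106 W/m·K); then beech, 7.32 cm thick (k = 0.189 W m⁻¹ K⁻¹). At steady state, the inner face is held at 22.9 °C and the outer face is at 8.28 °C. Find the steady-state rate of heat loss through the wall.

Q = 139 W

Treat each layer as a resistance in series:
  R_concrete = L/(kA) = 0.110/(1.43·51.4) = 0.001497 K/W
  R_fibreglass batt = L/(kA) = 0.162/(0.0420·51.4) = 0.07504 K/W
  R_plywood = L/(kA) = 0.117/(0.106·51.4) = 0.02147 K/W
  R_beech = L/(kA) = 0.0732/(0.189·51.4) = 0.007535 K/W
ΣR = 0.001497 + 0.07504 + 0.02147 + 0.007535 = 0.1055 K/W
Q = ΔT/ΣR = (22.9 °C − 8.28 °C)/0.1055 = 139 W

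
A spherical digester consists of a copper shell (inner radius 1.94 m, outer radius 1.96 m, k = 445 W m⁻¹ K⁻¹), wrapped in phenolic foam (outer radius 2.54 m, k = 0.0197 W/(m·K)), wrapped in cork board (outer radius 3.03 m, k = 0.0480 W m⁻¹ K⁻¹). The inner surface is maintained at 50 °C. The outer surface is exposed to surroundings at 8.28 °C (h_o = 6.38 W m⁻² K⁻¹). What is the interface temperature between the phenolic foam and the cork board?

T = 16.0 °C

Treat each layer as a resistance in series:
  R_copper = (1/1.94 − 1/1.96)/(4πk) = 0.005260/(4π·445) = 9.406×10^-7 K/W
  R_phenolic foam = (1/1.96 − 1/2.54)/(4πk) = 0.1165/(4π·0.0197) = 0.4706 K/W
  R_cork board = (1/2.54 − 1/3.03)/(4πk) = 0.06367/(4π·0.0480) = 0.1056 K/W
  R_conv,out = 1/(4πr²h) = 1/(4π·3.03²·6.38) = 0.001359 K/W
ΣR = 9.406×10^-7 + 0.4706 + 0.1056 + 0.001359 = 0.5776 K/W
Q = ΔT/ΣR = (50 °C − 8.28 °C)/0.5776 = 72.23 W
From the inner boundary to the phenolic foam/cork board interface, ΣR_partial = 0.4706 K/W.
T_interface = T_in − Q·ΣR_partial = 50 °C − (72.23)(0.4706) = 16.0 °C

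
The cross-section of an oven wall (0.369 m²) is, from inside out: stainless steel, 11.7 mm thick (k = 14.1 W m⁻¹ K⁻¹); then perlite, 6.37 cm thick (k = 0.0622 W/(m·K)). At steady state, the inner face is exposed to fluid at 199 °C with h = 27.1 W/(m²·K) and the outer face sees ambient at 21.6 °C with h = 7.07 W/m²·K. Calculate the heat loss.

Resistance network (inner→outer):
  R_conv,in = 1/(hA) = 1/(27.1·0.369) = 0.1000 K/W
  R_stainless steel = L/(kA) = 0.0117/(14.1·0.369) = 0.002249 K/W
  R_perlite = L/(kA) = 0.0637/(0.0622·0.369) = 2.775 K/W
  R_conv,out = 1/(hA) = 1/(7.07·0.369) = 0.3833 K/W
ΣR = 0.1000 + 0.002249 + 2.775 + 0.3833 = 3.261 K/W
Q = ΔT/ΣR = (199 °C − 21.6 °C)/3.261 = 54.4 W

Q = 54.4 W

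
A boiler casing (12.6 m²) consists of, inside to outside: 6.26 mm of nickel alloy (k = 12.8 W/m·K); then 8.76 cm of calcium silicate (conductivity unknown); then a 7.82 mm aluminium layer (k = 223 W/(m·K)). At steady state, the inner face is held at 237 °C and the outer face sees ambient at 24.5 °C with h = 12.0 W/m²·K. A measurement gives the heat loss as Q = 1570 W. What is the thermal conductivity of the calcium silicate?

k = 0.0540 W/m·K

ΣR = ΔT/Q = |237 − 24.5|/1570 = 0.1354 K/W
Known resistances:
  R_nickel alloy = L/(kA) = 0.00626/(12.8·12.6) = 3.881×10^-5 K/W
  R_aluminium = L/(kA) = 0.00782/(223·12.6) = 2.783×10^-6 K/W
  R_conv,out = 1/(hA) = 1/(12.0·12.6) = 0.006614 K/W
R_calcium silicate = ΣR − ΣR_known = 0.1354 − 0.006656 = 0.1287 K/W
L/(kA) = 0.1287 ⇒ k = 0.0876/(0.1287·12.6) = 0.0540 W/m·K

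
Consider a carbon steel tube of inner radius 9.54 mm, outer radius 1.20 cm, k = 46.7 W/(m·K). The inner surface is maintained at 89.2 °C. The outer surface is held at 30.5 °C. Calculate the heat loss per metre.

Q' = 2πk·ΔT/ln(r₂/r₁) = 2π × 46.7 × 58.7 / ln(0.0120/0.00954) = 75100 W/m

Q' = 75100 W/m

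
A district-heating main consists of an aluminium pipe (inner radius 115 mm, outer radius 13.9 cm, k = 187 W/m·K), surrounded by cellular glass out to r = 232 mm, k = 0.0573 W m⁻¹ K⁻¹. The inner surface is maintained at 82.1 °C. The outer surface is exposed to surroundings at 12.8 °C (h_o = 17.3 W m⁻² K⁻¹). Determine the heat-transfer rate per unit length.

Series thermal resistances, inner to outer:
  R'_aluminium = ln(0.139/0.115)/(2πk) = 0.1895/(2π·187) = 1.613×10^-4 m·K/W
  R'_cellular glass = ln(0.232/0.139)/(2πk) = 0.5123/(2π·0.0573) = 1.423 m·K/W
  R'_conv,out = 1/(2πr h) = 1/(2π·0.232·17.3) = 0.03965 m·K/W
ΣR = 1.613×10^-4 + 1.423 + 0.03965 = 1.463 m·K/W
Q' = ΔT/ΣR = (82.1 °C − 12.8 °C)/1.463 = 47.4 W/m

Q' = 47.4 W/m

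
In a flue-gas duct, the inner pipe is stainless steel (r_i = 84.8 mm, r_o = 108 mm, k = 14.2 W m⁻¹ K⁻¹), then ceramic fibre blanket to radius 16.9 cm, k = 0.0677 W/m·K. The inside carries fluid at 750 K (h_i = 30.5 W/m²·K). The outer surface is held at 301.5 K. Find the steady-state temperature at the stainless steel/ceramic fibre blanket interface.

T = 724 K

Series thermal resistances, inner to outer:
  R'_conv,in = 1/(2πr h) = 1/(2π·0.0848·30.5) = 0.06154 m·K/W
  R'_stainless steel = ln(0.108/0.0848)/(2πk) = 0.2418/(2π·14.2) = 0.002711 m·K/W
  R'_ceramic fibre blanket = ln(0.169/0.108)/(2πk) = 0.4478/(2π·0.0677) = 1.053 m·K/W
ΣR = 0.06154 + 0.002711 + 1.053 = 1.117 m·K/W
Q' = ΔT/ΣR = (750 K − 301.5 K)/1.117 = 401.5 W/m
From the inner boundary to the stainless steel/ceramic fibre blanket interface, ΣR_partial = 0.06425 m·K/W.
T_interface = T_in − Q'·ΣR_partial = 750 K − (401.5)(0.06425) = 724 K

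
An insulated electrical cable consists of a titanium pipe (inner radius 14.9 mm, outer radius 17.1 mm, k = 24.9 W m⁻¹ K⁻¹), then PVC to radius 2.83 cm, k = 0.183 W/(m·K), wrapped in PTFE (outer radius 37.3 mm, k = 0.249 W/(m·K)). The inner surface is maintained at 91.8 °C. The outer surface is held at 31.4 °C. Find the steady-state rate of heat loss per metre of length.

Q' = 98.1 W/m

Resistance network (inner→outer):
  R'_titanium = ln(0.0171/0.0149)/(2πk) = 0.1377/(2π·24.9) = 8.803×10^-4 m·K/W
  R'_PVC = ln(0.0283/0.0171)/(2πk) = 0.5038/(2π·0.183) = 0.4381 m·K/W
  R'_PTFE = ln(0.0373/0.0283)/(2πk) = 0.2761/(2π·0.249) = 0.1765 m·K/W
ΣR = 8.803×10^-4 + 0.4381 + 0.1765 = 0.6155 m·K/W
Q' = ΔT/ΣR = (91.8 °C − 31.4 °C)/0.6155 = 98.1 W/m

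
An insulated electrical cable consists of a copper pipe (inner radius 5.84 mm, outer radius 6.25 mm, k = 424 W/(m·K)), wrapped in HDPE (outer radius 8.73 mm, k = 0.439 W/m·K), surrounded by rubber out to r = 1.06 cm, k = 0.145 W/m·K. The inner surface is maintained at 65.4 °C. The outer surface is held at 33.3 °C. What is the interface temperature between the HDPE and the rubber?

T = 53.8 °C

Series thermal resistances, inner to outer:
  R'_copper = ln(0.00625/0.00584)/(2πk) = 0.06785/(2π·424) = 2.547×10^-5 m·K/W
  R'_HDPE = ln(0.00873/0.00625)/(2πk) = 0.3342/(2π·0.439) = 0.1212 m·K/W
  R'_rubber = ln(0.0106/0.00873)/(2πk) = 0.1941/(2π·0.145) = 0.2130 m·K/W
ΣR = 2.547×10^-5 + 0.1212 + 0.2130 = 0.3342 m·K/W
Q' = ΔT/ΣR = (65.4 °C − 33.3 °C)/0.3342 = 96.05 W/m
From the inner boundary to the HDPE/rubber interface, ΣR_partial = 0.1212 m·K/W.
T_interface = T_in − Q'·ΣR_partial = 65.4 °C − (96.05)(0.1212) = 53.8 °C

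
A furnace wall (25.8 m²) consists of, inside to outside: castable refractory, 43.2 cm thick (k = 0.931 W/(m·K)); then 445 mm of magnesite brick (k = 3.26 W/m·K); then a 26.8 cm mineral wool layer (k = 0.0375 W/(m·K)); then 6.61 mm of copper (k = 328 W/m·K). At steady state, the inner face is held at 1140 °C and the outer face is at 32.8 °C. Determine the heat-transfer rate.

Q = 3.69 kW

Series thermal resistances, inner to outer:
  R_castable refractory = L/(kA) = 0.432/(0.931·25.8) = 0.01799 K/W
  R_magnesite brick = L/(kA) = 0.445/(3.26·25.8) = 0.005291 K/W
  R_mineral wool = L/(kA) = 0.268/(0.0375·25.8) = 0.2770 K/W
  R_copper = L/(kA) = 0.00661/(328·25.8) = 7.811×10^-7 K/W
ΣR = 0.01799 + 0.005291 + 0.2770 + 7.811×10^-7 = 0.3003 K/W
Q = ΔT/ΣR = (1140 °C − 32.8 °C)/0.3003 = 3690 W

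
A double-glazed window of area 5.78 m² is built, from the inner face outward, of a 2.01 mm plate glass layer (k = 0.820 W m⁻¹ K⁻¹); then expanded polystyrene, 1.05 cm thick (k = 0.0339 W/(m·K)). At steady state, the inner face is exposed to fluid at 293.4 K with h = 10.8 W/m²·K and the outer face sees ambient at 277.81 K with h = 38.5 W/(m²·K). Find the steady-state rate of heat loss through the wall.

Q = 209 W

Series thermal resistances, inner to outer:
  R_conv,in = 1/(hA) = 1/(10.8·5.78) = 0.01602 K/W
  R_plate glass = L/(kA) = 0.00201/(0.820·5.78) = 4.241×10^-4 K/W
  R_expanded polystyrene = L/(kA) = 0.0105/(0.0339·5.78) = 0.05359 K/W
  R_conv,out = 1/(hA) = 1/(38.5·5.78) = 0.004494 K/W
ΣR = 0.01602 + 4.241×10^-4 + 0.05359 + 0.004494 = 0.07453 K/W
Q = ΔT/ΣR = (293.4 K − 277.81 K)/0.07453 = 209 W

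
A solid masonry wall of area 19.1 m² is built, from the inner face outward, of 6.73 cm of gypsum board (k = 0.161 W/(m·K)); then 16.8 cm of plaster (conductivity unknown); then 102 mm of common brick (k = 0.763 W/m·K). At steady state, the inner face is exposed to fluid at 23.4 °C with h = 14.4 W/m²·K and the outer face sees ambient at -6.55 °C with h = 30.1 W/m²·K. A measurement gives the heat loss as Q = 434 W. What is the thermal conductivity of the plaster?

ΣR = ΔT/Q = |23.4 − -6.55|/434 = 0.06901 K/W
Known resistances:
  R_conv,in = 1/(hA) = 1/(14.4·19.1) = 0.003636 K/W
  R_gypsum board = L/(kA) = 0.0673/(0.161·19.1) = 0.02189 K/W
  R_common brick = L/(kA) = 0.102/(0.763·19.1) = 0.006999 K/W
  R_conv,out = 1/(hA) = 1/(30.1·19.1) = 0.001739 K/W
R_plaster = ΣR − ΣR_known = 0.06901 − 0.03426 = 0.03475 K/W
L/(kA) = 0.03475 ⇒ k = 0.168/(0.03475·19.1) = 0.253 W/m·K

k = 0.253 W/m·K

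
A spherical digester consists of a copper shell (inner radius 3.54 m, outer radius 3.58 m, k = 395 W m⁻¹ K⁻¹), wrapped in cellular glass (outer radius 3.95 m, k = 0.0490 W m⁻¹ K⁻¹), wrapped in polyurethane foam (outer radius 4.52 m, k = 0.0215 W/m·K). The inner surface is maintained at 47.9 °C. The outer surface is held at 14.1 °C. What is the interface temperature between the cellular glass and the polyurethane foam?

T = 39.0 °C

Treat each layer as a resistance in series:
  R_copper = (1/3.54 − 1/3.58)/(4πk) = 0.003156/(4π·395) = 6.359×10^-7 K/W
  R_cellular glass = (1/3.58 − 1/3.95)/(4πk) = 0.02617/(4π·0.0490) = 0.04249 K/W
  R_polyurethane foam = (1/3.95 − 1/4.52)/(4πk) = 0.03193/(4π·0.0215) = 0.1182 K/W
ΣR = 6.359×10^-7 + 0.04249 + 0.1182 = 0.1607 K/W
Q = ΔT/ΣR = (47.9 °C − 14.1 °C)/0.1607 = 210.3 W
From the inner boundary to the cellular glass/polyurethane foam interface, ΣR_partial = 0.04249 K/W.
T_interface = T_in − Q·ΣR_partial = 47.9 °C − (210.3)(0.04249) = 39.0 °C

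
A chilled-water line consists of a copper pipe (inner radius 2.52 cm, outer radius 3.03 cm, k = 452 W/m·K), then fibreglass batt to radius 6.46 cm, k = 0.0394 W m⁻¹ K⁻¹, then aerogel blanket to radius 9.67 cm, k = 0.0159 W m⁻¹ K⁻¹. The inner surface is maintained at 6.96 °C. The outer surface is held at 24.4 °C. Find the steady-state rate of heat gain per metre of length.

Treat each layer as a resistance in series:
  R'_copper = ln(0.0303/0.0252)/(2πk) = 0.1843/(2π·452) = 6.490×10^-5 m·K/W
  R'_fibreglass batt = ln(0.0646/0.0303)/(2πk) = 0.7571/(2π·0.0394) = 3.058 m·K/W
  R'_aerogel blanket = ln(0.0967/0.0646)/(2πk) = 0.4034/(2π·0.0159) = 4.038 m·K/W
ΣR = 6.490×10^-5 + 3.058 + 4.038 = 7.096 m·K/W
Q' = ΔT/ΣR = (6.96 °C − 24.4 °C)/7.096 = -2.46 W/m
(Negative Q' ⇒ heat flows inward; heat gain = 2.46 W/m.)

Q' = 2.46 W/m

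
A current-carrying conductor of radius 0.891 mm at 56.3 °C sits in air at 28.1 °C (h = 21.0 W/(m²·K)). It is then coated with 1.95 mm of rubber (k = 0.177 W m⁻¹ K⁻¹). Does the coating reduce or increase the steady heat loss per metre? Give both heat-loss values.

increases: 3.32 → 7.60 W/m

Critical radius for a cylinder: r_cr = k/h = 0.00843 m = 0.843 cm.
Outer radius after coating: r₂ = 8.91×10^-4 + 0.00195 = 0.002841 m.
Since r₁ < r_cr and r₂ ≤ r_cr, the coating moves toward the maximum at r_cr — heat loss rises.
Bare: R = 1/(2πr₁h) = 8.506 m·K/W; Q = 28.2/8.506 = 3.32 W/m.
Coated: R = R_cond + R_conv = 3.710 m·K/W; Q = 28.2/3.710 = 7.60 W/m.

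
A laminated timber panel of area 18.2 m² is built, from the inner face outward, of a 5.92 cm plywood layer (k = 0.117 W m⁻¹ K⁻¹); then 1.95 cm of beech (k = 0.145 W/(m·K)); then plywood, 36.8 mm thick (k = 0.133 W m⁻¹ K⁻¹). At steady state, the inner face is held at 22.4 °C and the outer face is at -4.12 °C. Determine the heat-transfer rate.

Series thermal resistances, inner to outer:
  R_plywood = L/(kA) = 0.0592/(0.117·18.2) = 0.02780 K/W
  R_beech = L/(kA) = 0.0195/(0.145·18.2) = 0.007389 K/W
  R_plywood = L/(kA) = 0.0368/(0.133·18.2) = 0.01520 K/W
ΣR = 0.02780 + 0.007389 + 0.01520 = 0.05039 K/W
Q = ΔT/ΣR = (22.4 °C − -4.12 °C)/0.05039 = 526 W

Q = 526 W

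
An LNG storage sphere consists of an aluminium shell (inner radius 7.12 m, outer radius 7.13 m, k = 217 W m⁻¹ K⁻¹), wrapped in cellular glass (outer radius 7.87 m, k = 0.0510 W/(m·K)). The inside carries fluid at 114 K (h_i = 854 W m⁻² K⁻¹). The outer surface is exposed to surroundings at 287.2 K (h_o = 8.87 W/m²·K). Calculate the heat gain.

Resistance network (inner→outer):
  R_conv,in = 1/(4πr²h) = 1/(4π·7.12²·854) = 1.838×10^-6 K/W
  R_aluminium = (1/7.12 − 1/7.13)/(4πk) = 1.970×10^-4/(4π·217) = 7.224×10^-8 K/W
  R_cellular glass = (1/7.13 − 1/7.87)/(4πk) = 0.01319/(4π·0.0510) = 0.02058 K/W
  R_conv,out = 1/(4πr²h) = 1/(4π·7.87²·8.87) = 1.448×10^-4 K/W
ΣR = 1.838×10^-6 + 7.224×10^-8 + 0.02058 + 1.448×10^-4 = 0.02073 K/W
Q = ΔT/ΣR = (114 K − 287.2 K)/0.02073 = -8360 W
(Negative Q ⇒ heat flows inward; heat gain = 8360 W.)

Q = 8360 W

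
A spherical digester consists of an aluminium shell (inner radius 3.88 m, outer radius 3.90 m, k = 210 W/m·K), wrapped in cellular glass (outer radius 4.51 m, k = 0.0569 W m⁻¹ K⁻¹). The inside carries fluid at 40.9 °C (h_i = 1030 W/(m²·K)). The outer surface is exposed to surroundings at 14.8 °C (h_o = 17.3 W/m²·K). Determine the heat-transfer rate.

Series thermal resistances, inner to outer:
  R_conv,in = 1/(4πr²h) = 1/(4π·3.88²·1030) = 5.132×10^-6 K/W
  R_aluminium = (1/3.88 − 1/3.90)/(4πk) = 0.001322/(4π·210) = 5.008×10^-7 K/W
  R_cellular glass = (1/3.90 − 1/4.51)/(4πk) = 0.03468/(4π·0.0569) = 0.04850 K/W
  R_conv,out = 1/(4πr²h) = 1/(4π·4.51²·17.3) = 2.261×10^-4 K/W
ΣR = 5.132×10^-6 + 5.008×10^-7 + 0.04850 + 2.261×10^-4 = 0.04873 K/W
Q = ΔT/ΣR = (40.9 °C − 14.8 °C)/0.04873 = 536 W

Q = 536 W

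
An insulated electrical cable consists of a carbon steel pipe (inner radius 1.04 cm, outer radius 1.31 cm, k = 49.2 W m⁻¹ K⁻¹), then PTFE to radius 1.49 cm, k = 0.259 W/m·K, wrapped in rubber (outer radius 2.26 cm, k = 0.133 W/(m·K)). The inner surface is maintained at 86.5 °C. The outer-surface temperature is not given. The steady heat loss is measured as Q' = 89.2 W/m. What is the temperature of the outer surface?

Sum the resistances:
  R'_carbon steel = ln(0.0131/0.0104)/(2πk) = 0.2308/(2π·49.2) = 7.466×10^-4 m·K/W
  R'_PTFE = ln(0.0149/0.0131)/(2πk) = 0.1287/(2π·0.259) = 0.07912 m·K/W
  R'_rubber = ln(0.0226/0.0149)/(2πk) = 0.4166/(2π·0.133) = 0.4985 m·K/W
ΣR = 0.5784 m·K/W
ΔT = Q'·ΣR = 89.2 × 0.5784 = 51.59 K
Heat flows outward, so T_out = T_in − ΔT = 86.5 − 51.59 = 34.9 °C

T_out = 34.9 °C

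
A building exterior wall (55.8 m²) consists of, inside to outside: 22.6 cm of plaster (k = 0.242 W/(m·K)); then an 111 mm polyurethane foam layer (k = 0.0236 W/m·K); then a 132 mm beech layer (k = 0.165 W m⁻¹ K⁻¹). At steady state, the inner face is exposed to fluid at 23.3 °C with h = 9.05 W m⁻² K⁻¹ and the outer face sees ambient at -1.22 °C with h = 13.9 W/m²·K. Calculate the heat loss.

Treat each layer as a resistance in series:
  R_conv,in = 1/(hA) = 1/(9.05·55.8) = 0.001980 K/W
  R_plaster = L/(kA) = 0.226/(0.242·55.8) = 0.01674 K/W
  R_polyurethane foam = L/(kA) = 0.111/(0.0236·55.8) = 0.08429 K/W
  R_beech = L/(kA) = 0.132/(0.165·55.8) = 0.01434 K/W
  R_conv,out = 1/(hA) = 1/(13.9·55.8) = 0.001289 K/W
ΣR = 0.001980 + 0.01674 + 0.08429 + 0.01434 + 0.001289 = 0.1186 K/W
Q = ΔT/ΣR = (23.3 °C − -1.22 °C)/0.1186 = 207 W

Q = 207 W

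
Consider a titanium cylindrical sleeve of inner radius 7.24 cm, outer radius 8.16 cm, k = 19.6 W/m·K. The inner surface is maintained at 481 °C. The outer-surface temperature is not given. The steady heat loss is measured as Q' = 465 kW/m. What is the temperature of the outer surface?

T_out = 29.3 °C

Series resistances:
  R'_titanium = ln(0.0816/0.0724)/(2πk) = 0.1196/(2π·19.6) = 9.714×10^-4 m·K/W
ΣR = 9.714×10^-4 m·K/W
ΔT = Q'·ΣR = 4.65×10^5 × 9.714×10^-4 = 451.7 K
Heat flows outward, so T_out = T_in − ΔT = 481 − 451.7 = 29.3 °C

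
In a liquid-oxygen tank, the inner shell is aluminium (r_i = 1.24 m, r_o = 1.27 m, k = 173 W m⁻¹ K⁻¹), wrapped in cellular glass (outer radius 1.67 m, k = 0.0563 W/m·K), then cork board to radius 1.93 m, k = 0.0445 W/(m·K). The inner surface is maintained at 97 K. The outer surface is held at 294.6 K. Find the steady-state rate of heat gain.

Series thermal resistances, inner to outer:
  R_aluminium = (1/1.24 − 1/1.27)/(4πk) = 0.01905/(4π·173) = 8.763×10^-6 K/W
  R_cellular glass = (1/1.27 − 1/1.67)/(4πk) = 0.1886/(4π·0.0563) = 0.2666 K/W
  R_cork board = (1/1.67 − 1/1.93)/(4πk) = 0.08067/(4π·0.0445) = 0.1443 K/W
ΣR = 8.763×10^-6 + 0.2666 + 0.1443 = 0.4109 K/W
Q = ΔT/ΣR = (97 K − 294.6 K)/0.4109 = -481 W
(Negative Q ⇒ heat flows inward; heat gain = 481 W.)

Q = 481 W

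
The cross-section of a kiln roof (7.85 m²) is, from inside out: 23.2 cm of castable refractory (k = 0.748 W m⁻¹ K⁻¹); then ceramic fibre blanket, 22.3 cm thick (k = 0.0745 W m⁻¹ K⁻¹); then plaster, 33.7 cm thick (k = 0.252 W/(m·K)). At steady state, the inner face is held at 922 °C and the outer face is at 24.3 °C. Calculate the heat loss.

Treat each layer as a resistance in series:
  R_castable refractory = L/(kA) = 0.232/(0.748·7.85) = 0.03951 K/W
  R_ceramic fibre blanket = L/(kA) = 0.223/(0.0745·7.85) = 0.3813 K/W
  R_plaster = L/(kA) = 0.337/(0.252·7.85) = 0.1704 K/W
ΣR = 0.03951 + 0.3813 + 0.1704 = 0.5912 K/W
Q = ΔT/ΣR = (922 °C − 24.3 °C)/0.5912 = 1520 W

Q = 1520 W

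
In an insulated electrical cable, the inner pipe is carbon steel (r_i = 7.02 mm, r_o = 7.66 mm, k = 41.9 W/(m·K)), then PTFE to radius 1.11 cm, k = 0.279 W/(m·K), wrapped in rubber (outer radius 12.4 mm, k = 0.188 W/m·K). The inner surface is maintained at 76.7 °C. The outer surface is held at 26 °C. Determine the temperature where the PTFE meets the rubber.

Series thermal resistances, inner to outer:
  R'_carbon steel = ln(0.00766/0.00702)/(2πk) = 0.08725/(2π·41.9) = 3.314×10^-4 m·K/W
  R'_PTFE = ln(0.0111/0.00766)/(2πk) = 0.3709/(2π·0.279) = 0.2116 m·K/W
  R'_rubber = ln(0.0124/0.0111)/(2πk) = 0.1108/(2π·0.188) = 0.09376 m·K/W
ΣR = 3.314×10^-4 + 0.2116 + 0.09376 = 0.3057 m·K/W
Q' = ΔT/ΣR = (76.7 °C − 26 °C)/0.3057 = 165.8 W/m
From the inner boundary to the PTFE/rubber interface, ΣR_partial = 0.2119 m·K/W.
T_interface = T_in − Q'·ΣR_partial = 76.7 °C − (165.8)(0.2119) = 41.6 °C

T = 41.6 °C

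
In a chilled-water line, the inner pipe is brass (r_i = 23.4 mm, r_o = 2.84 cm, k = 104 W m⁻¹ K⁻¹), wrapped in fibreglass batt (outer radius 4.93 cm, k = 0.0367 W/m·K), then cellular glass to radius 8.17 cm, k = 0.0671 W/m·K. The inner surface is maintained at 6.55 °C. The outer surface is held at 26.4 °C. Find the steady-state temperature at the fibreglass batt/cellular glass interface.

Series thermal resistances, inner to outer:
  R'_brass = ln(0.0284/0.0234)/(2πk) = 0.1937/(2π·104) = 2.964×10^-4 m·K/W
  R'_fibreglass batt = ln(0.0493/0.0284)/(2πk) = 0.5515/(2π·0.0367) = 2.392 m·K/W
  R'_cellular glass = ln(0.0817/0.0493)/(2πk) = 0.5051/(2π·0.0671) = 1.198 m·K/W
ΣR = 2.964×10^-4 + 2.392 + 1.198 = 3.590 m·K/W
Q' = ΔT/ΣR = (6.55 °C − 26.4 °C)/3.590 = -5.529 W/m
From the inner boundary to the fibreglass batt/cellular glass interface, ΣR_partial = 2.392 m·K/W.
T_interface = T_in − Q'·ΣR_partial = 6.55 °C − (-5.529)(2.392) = 19.8 °C

T = 19.8 °C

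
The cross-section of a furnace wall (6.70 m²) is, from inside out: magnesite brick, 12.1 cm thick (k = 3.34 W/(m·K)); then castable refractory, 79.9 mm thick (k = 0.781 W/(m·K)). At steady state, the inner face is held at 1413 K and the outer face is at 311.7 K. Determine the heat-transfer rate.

Q = 53.3 kW

Treat each layer as a resistance in series:
  R_magnesite brick = L/(kA) = 0.121/(3.34·6.70) = 0.005407 K/W
  R_castable refractory = L/(kA) = 0.0799/(0.781·6.70) = 0.01527 K/W
ΣR = 0.005407 + 0.01527 = 0.02068 K/W
Q = ΔT/ΣR = (1413 K − 311.7 K)/0.02068 = 53300 W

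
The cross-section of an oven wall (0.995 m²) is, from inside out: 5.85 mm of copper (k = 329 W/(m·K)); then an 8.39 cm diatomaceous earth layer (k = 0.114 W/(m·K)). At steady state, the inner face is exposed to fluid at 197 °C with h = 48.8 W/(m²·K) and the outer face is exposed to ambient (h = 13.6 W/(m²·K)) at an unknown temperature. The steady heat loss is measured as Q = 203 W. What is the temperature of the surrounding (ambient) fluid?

T_out = 27.7 °C

Series resistances:
  R_conv,in = 1/(hA) = 1/(48.8·0.995) = 0.02059 K/W
  R_copper = L/(kA) = 0.00585/(329·0.995) = 1.787×10^-5 K/W
  R_diatomaceous earth = L/(kA) = 0.0839/(0.114·0.995) = 0.7397 K/W
  R_conv,out = 1/(hA) = 1/(13.6·0.995) = 0.07390 K/W
ΣR = 0.8342 K/W
ΔT = Q·ΣR = 203 × 0.8342 = 169.3 K
Heat flows outward, so T_out = T_in − ΔT = 197 − 169.3 = 27.7 °C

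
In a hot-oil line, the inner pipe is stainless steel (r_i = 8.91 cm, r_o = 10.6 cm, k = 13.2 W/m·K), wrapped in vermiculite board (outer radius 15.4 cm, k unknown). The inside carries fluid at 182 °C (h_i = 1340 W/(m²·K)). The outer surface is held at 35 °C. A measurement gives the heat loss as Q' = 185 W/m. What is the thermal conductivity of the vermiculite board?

ΣR = ΔT/Q' = |182 − 35|/185 = 0.7946 m·K/W
Known resistances:
  R'_conv,in = 1/(2πr h) = 1/(2π·0.0891·1340) = 0.001333 m·K/W
  R'_stainless steel = ln(0.106/0.0891)/(2πk) = 0.1737/(2π·13.2) = 0.002094 m·K/W
R_vermiculite board = ΣR − ΣR_known = 0.7946 − 0.003427 = 0.7912 m·K/W
ln(r₂/r₁)/(2πk) = 0.7912 ⇒ k = 0.3735/(2π·0.7912) = 0.0751 W/m·K

k = 0.0751 W/m·K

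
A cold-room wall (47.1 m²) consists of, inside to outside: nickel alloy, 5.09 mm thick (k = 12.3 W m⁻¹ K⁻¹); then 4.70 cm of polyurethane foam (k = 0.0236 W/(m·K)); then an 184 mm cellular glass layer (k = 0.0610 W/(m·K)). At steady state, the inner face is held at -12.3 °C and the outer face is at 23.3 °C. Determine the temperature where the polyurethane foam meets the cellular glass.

T = 1.86 °C

Treat each layer as a resistance in series:
  R_nickel alloy = L/(kA) = 0.00509/(12.3·47.1) = 8.786×10^-6 K/W
  R_polyurethane foam = L/(kA) = 0.0470/(0.0236·47.1) = 0.04228 K/W
  R_cellular glass = L/(kA) = 0.184/(0.0610·47.1) = 0.06404 K/W
ΣR = 8.786×10^-6 + 0.04228 + 0.06404 = 0.1063 K/W
Q = ΔT/ΣR = (-12.3 °C − 23.3 °C)/0.1063 = -334.9 W
From the inner boundary to the polyurethane foam/cellular glass interface, ΣR_partial = 0.04229 K/W.
T_interface = T_in − Q·ΣR_partial = -12.3 °C − (-334.9)(0.04229) = 1.86 °C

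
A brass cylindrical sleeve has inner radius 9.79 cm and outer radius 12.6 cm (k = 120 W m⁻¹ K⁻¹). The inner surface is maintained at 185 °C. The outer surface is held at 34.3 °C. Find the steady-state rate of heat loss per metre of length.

Q' = 4.50×10^5 W/m

Q' = 2πk·ΔT/ln(r₂/r₁) = 2π × 120 × 150.7 / ln(0.126/0.0979) = 4.50×10^5 W/m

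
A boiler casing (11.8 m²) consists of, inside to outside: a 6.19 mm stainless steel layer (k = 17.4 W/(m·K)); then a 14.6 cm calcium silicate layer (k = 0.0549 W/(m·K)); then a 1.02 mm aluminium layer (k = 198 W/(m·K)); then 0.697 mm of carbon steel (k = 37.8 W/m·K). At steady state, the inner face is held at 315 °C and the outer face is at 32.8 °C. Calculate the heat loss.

Q = 1250 W

Resistance network (inner→outer):
  R_stainless steel = L/(kA) = 0.00619/(17.4·11.8) = 3.015×10^-5 K/W
  R_calcium silicate = L/(kA) = 0.146/(0.0549·11.8) = 0.2254 K/W
  R_aluminium = L/(kA) = 0.00102/(198·11.8) = 4.366×10^-7 K/W
  R_carbon steel = L/(kA) = 6.97×10^-4/(37.8·11.8) = 1.563×10^-6 K/W
ΣR = 3.015×10^-5 + 0.2254 + 4.366×10^-7 + 1.563×10^-6 = 0.2254 K/W
Q = ΔT/ΣR = (315 °C − 32.8 °C)/0.2254 = 1250 W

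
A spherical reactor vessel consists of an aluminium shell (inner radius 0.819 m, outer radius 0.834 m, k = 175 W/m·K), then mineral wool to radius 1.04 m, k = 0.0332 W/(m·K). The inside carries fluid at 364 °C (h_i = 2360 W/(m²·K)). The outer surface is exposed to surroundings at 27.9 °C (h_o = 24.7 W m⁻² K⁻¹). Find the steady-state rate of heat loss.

Q = 587 W

Series thermal resistances, inner to outer:
  R_conv,in = 1/(4πr²h) = 1/(4π·0.819²·2360) = 5.027×10^-5 K/W
  R_aluminium = (1/0.819 − 1/0.834)/(4πk) = 0.02196/(4π·175) = 9.986×10^-6 K/W
  R_mineral wool = (1/0.834 − 1/1.04)/(4πk) = 0.2375/(4π·0.0332) = 0.5693 K/W
  R_conv,out = 1/(4πr²h) = 1/(4π·1.04²·24.7) = 0.002979 K/W
ΣR = 5.027×10^-5 + 9.986×10^-6 + 0.5693 + 0.002979 = 0.5723 K/W
Q = ΔT/ΣR = (364 °C − 27.9 °C)/0.5723 = 587 W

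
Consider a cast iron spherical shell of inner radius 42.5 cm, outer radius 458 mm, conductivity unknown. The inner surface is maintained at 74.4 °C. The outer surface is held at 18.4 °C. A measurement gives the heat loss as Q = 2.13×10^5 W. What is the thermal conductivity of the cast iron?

k = 51.3 W/m·K

ΣR = ΔT/Q = |74.4 − 18.4|/2.13×10^5 = 2.629×10^-4 K/W
(1/r₁−1/r₂)/(4πk) = 2.629×10^-4 ⇒ k = 0.1695/(4π·2.629×10^-4) = 51.3 W/m·K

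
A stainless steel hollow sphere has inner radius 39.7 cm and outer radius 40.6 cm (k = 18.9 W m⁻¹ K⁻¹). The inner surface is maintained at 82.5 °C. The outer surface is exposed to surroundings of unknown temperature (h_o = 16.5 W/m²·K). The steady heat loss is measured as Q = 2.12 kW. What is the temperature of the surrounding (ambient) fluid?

Sum the resistances:
  R_stainless steel = (1/0.397 − 1/0.406)/(4πk) = 0.05584/(4π·18.9) = 2.351×10^-4 K/W
  R_conv,out = 1/(4πr²h) = 1/(4π·0.406²·16.5) = 0.02926 K/W
ΣR = 0.02949 K/W
ΔT = Q·ΣR = 2120 × 0.02949 = 62.52 K
Heat flows outward, so T_out = T_in − ΔT = 82.5 − 62.52 = 20.0 °C

T_out = 20.0 °C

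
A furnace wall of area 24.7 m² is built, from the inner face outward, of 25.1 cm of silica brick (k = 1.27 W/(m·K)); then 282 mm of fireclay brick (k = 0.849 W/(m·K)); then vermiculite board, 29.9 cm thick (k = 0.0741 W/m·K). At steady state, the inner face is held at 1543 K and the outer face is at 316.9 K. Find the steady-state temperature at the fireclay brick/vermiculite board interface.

Resistance network (inner→outer):
  R_silica brick = L/(kA) = 0.251/(1.27·24.7) = 0.008002 K/W
  R_fireclay brick = L/(kA) = 0.282/(0.849·24.7) = 0.01345 K/W
  R_vermiculite board = L/(kA) = 0.299/(0.0741·24.7) = 0.1634 K/W
ΣR = 0.008002 + 0.01345 + 0.1634 = 0.1849 K/W
Q = ΔT/ΣR = (1543 K − 316.9 K)/0.1849 = 6631 W
From the inner boundary to the fireclay brick/vermiculite board interface, ΣR_partial = 0.02145 K/W.
T_interface = T_in − Q·ΣR_partial = 1543 K − (6631)(0.02145) = 1401 K

T = 1401 K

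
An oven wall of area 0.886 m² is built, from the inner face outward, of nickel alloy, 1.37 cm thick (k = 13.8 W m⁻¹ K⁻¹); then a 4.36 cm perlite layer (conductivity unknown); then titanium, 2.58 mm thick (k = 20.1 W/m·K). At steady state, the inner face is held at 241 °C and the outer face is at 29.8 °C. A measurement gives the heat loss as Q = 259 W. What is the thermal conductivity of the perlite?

k = 0.0604 W/m·K

ΣR = ΔT/Q = |241 − 29.8|/259 = 0.8154 K/W
Known resistances:
  R_nickel alloy = L/(kA) = 0.0137/(13.8·0.886) = 0.001120 K/W
  R_titanium = L/(kA) = 0.00258/(20.1·0.886) = 1.449×10^-4 K/W
R_perlite = ΣR − ΣR_known = 0.8154 − 0.001265 = 0.8141 K/W
L/(kA) = 0.8141 ⇒ k = 0.0436/(0.8141·0.886) = 0.0604 W/m·K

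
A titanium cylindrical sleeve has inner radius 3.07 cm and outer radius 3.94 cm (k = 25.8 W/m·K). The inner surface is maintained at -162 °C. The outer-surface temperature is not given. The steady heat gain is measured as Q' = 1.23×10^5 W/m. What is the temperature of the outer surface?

Sum the resistances:
  R'_titanium = ln(0.0394/0.0307)/(2πk) = 0.2495/(2π·25.8) = 0.001539 m·K/W
ΣR = 0.001539 m·K/W
ΔT = Q'·ΣR = 1.23×10^5 × 0.001539 = 189.3 K
Heat flows inward, so T_out = T_in + ΔT = -162 + 189.3 = 27.3 °C

T_out = 27.3 °C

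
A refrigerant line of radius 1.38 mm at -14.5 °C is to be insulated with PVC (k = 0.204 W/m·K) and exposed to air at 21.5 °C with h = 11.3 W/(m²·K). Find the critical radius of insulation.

r_cr = 1.81 cm

For a cylinder, r_cr = k_ins/h = 0.204/11.3 = 0.0181 m = 1.81 cm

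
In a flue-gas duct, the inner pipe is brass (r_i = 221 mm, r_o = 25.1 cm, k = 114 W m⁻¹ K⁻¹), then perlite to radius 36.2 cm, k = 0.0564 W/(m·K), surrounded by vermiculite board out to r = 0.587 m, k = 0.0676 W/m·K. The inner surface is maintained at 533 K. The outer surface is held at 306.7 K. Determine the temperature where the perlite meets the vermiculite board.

Resistance network (inner→outer):
  R'_brass = ln(0.251/0.221)/(2πk) = 0.1273/(2π·114) = 1.777×10^-4 m·K/W
  R'_perlite = ln(0.362/0.251)/(2πk) = 0.3662/(2π·0.0564) = 1.033 m·K/W
  R'_vermiculite board = ln(0.587/0.362)/(2πk) = 0.4834/(2π·0.0676) = 1.138 m·K/W
ΣR = 1.777×10^-4 + 1.033 + 1.138 = 2.171 m·K/W
Q' = ΔT/ΣR = (533 K − 306.7 K)/2.171 = 104.2 W/m
From the inner boundary to the perlite/vermiculite board interface, ΣR_partial = 1.033 m·K/W.
T_interface = T_in − Q'·ΣR_partial = 533 K − (104.2)(1.033) = 425 K

T = 425 K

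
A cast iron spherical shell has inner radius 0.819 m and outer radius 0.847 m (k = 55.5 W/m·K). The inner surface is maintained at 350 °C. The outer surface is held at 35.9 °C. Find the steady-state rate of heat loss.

Q = 4πk·ΔT/(1/r₁ − 1/r₂) = 4π × 55.5 × 314.1 / (1/0.819 − 1/0.847) = 5.43×10^6 W

Q = 5430 kW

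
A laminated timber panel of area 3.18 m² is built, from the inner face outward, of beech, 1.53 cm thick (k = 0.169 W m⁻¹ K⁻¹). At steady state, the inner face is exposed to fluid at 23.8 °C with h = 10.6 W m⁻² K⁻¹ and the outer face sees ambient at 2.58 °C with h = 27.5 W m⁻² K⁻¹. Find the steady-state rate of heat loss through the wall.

Q = 305 W

Resistance network (inner→outer):
  R_conv,in = 1/(hA) = 1/(10.6·3.18) = 0.02967 K/W
  R_beech = L/(kA) = 0.0153/(0.169·3.18) = 0.02847 K/W
  R_conv,out = 1/(hA) = 1/(27.5·3.18) = 0.01144 K/W
ΣR = 0.02967 + 0.02847 + 0.01144 = 0.06958 K/W
Q = ΔT/ΣR = (23.8 °C − 2.58 °C)/0.06958 = 305 W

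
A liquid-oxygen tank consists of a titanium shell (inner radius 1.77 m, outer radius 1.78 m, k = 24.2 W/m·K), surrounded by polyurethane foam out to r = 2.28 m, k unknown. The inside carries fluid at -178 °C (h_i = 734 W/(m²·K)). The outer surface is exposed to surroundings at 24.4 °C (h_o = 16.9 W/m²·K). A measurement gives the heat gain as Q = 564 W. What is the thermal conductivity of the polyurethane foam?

k = 0.0274 W/m·K

ΣR = ΔT/Q = |-178 − 24.4|/564 = 0.3589 K/W
Known resistances:
  R_conv,in = 1/(4πr²h) = 1/(4π·1.77²·734) = 3.461×10^-5 K/W
  R_titanium = (1/1.77 − 1/1.78)/(4πk) = 0.003174/(4π·24.2) = 1.044×10^-5 K/W
  R_conv,out = 1/(4πr²h) = 1/(4π·2.28²·16.9) = 9.058×10^-4 K/W
R_polyurethane foam = ΣR − ΣR_known = 0.3589 − 9.509×10^-4 = 0.3579 K/W
(1/r₁−1/r₂)/(4πk) = 0.3579 ⇒ k = 0.1232/(4π·0.3579) = 0.0274 W/m·K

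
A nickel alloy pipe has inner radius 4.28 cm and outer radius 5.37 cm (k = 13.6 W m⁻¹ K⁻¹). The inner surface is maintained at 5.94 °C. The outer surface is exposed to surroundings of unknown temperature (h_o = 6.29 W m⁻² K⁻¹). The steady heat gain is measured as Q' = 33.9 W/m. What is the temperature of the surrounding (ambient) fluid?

Sum the resistances:
  R'_nickel alloy = ln(0.0537/0.0428)/(2πk) = 0.2269/(2π·13.6) = 0.002655 m·K/W
  R'_conv,out = 1/(2πr h) = 1/(2π·0.0537·6.29) = 0.4712 m·K/W
ΣR = 0.4738 m·K/W
ΔT = Q'·ΣR = 33.9 × 0.4738 = 16.06 K
Heat flows inward, so T_out = T_in + ΔT = 5.94 + 16.06 = 22.0 °C

T_out = 22.0 °C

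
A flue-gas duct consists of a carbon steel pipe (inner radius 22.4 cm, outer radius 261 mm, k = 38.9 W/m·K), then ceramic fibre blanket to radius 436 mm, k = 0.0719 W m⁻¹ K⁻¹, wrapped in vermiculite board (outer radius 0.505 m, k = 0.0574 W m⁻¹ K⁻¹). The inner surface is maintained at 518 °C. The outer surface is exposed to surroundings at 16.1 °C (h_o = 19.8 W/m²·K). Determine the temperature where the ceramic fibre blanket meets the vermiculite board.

T = 152 °C

Resistance network (inner→outer):
  R'_carbon steel = ln(0.261/0.224)/(2πk) = 0.1529/(2π·38.9) = 6.255×10^-4 m·K/W
  R'_ceramic fibre blanket = ln(0.436/0.261)/(2πk) = 0.5131/(2π·0.0719) = 1.136 m·K/W
  R'_vermiculite board = ln(0.505/0.436)/(2πk) = 0.1469/(2π·0.0574) = 0.4074 m·K/W
  R'_conv,out = 1/(2πr h) = 1/(2π·0.505·19.8) = 0.01592 m·K/W
ΣR = 6.255×10^-4 + 1.136 + 0.4074 + 0.01592 = 1.560 m·K/W
Q' = ΔT/ΣR = (518 °C − 16.1 °C)/1.560 = 321.7 W/m
From the inner boundary to the ceramic fibre blanket/vermiculite board interface, ΣR_partial = 1.137 m·K/W.
T_interface = T_in − Q'·ΣR_partial = 518 °C − (321.7)(1.137) = 152 °C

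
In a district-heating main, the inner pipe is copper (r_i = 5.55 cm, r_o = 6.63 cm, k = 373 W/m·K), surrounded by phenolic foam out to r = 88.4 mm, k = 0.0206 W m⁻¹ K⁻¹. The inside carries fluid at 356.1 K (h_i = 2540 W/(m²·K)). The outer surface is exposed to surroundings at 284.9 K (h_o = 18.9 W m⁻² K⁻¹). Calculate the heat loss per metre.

Treat each layer as a resistance in series:
  R'_conv,in = 1/(2πr h) = 1/(2π·0.0555·2540) = 0.001129 m·K/W
  R'_copper = ln(0.0663/0.0555)/(2πk) = 0.1778/(2π·373) = 7.587×10^-5 m·K/W
  R'_phenolic foam = ln(0.0884/0.0663)/(2πk) = 0.2877/(2π·0.0206) = 2.223 m·K/W
  R'_conv,out = 1/(2πr h) = 1/(2π·0.0884·18.9) = 0.09526 m·K/W
ΣR = 0.001129 + 7.587×10^-5 + 2.223 + 0.09526 = 2.319 m·K/W
Q' = ΔT/ΣR = (356.1 K − 284.9 K)/2.319 = 30.7 W/m

Q' = 30.7 W/m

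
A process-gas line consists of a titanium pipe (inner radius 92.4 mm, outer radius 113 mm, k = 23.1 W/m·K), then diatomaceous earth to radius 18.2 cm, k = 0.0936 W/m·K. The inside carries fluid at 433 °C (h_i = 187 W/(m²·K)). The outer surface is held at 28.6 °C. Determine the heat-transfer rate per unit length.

Q' = 493 W/m

Treat each layer as a resistance in series:
  R'_conv,in = 1/(2πr h) = 1/(2π·0.0924·187) = 0.009211 m·K/W
  R'_titanium = ln(0.113/0.0924)/(2πk) = 0.2013/(2π·23.1) = 0.001387 m·K/W
  R'_diatomaceous earth = ln(0.182/0.113)/(2πk) = 0.4766/(2π·0.0936) = 0.8104 m·K/W
ΣR = 0.009211 + 0.001387 + 0.8104 = 0.8210 m·K/W
Q' = ΔT/ΣR = (433 °C − 28.6 °C)/0.8210 = 493 W/m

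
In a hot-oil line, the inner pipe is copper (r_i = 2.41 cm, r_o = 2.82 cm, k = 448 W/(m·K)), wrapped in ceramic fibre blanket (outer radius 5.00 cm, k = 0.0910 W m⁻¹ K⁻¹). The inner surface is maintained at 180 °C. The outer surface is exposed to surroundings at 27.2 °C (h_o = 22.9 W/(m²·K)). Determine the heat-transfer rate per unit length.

Series thermal resistances, inner to outer:
  R'_copper = ln(0.0282/0.0241)/(2πk) = 0.1571/(2π·448) = 5.581×10^-5 m·K/W
  R'_ceramic fibre blanket = ln(0.0500/0.0282)/(2πk) = 0.5727/(2π·0.0910) = 1.002 m·K/W
  R'_conv,out = 1/(2πr h) = 1/(2π·0.0500·22.9) = 0.1390 m·K/W
ΣR = 5.581×10^-5 + 1.002 + 0.1390 = 1.141 m·K/W
Q' = ΔT/ΣR = (180 °C − 27.2 °C)/1.141 = 134 W/m

Q' = 134 W/m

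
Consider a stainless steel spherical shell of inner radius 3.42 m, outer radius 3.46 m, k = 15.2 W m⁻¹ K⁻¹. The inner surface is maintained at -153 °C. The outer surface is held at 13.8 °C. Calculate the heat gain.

Q = 9430 kW

Q = 4πk·ΔT/(1/r₁ − 1/r₂) = 4π × 15.2 × 166.8 / (1/3.42 − 1/3.46) = 9.43×10^6 W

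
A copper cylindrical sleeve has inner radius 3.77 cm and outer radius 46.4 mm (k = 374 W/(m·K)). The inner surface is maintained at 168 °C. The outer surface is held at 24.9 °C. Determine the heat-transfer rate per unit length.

Q' = 1620 kW/m

Q' = 2πk·ΔT/ln(r₂/r₁) = 2π × 374 × 143.1 / ln(0.0464/0.0377) = 1.62×10^6 W/m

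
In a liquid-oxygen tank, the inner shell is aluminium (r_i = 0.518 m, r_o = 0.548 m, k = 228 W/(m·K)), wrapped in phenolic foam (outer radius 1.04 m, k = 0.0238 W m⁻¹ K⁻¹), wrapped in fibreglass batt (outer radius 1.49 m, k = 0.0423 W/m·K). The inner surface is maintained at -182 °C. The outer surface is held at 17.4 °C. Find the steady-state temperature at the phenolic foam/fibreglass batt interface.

T = -14.3 °C

Series thermal resistances, inner to outer:
  R_aluminium = (1/0.518 − 1/0.548)/(4πk) = 0.1057/(4π·228) = 3.689×10^-5 K/W
  R_phenolic foam = (1/0.548 − 1/1.04)/(4πk) = 0.8633/(4π·0.0238) = 2.886 K/W
  R_fibreglass batt = (1/1.04 − 1/1.49)/(4πk) = 0.2904/(4π·0.0423) = 0.5463 K/W
ΣR = 3.689×10^-5 + 2.886 + 0.5463 = 3.432 K/W
Q = ΔT/ΣR = (-182 °C − 17.4 °C)/3.432 = -58.10 W
From the inner boundary to the phenolic foam/fibreglass batt interface, ΣR_partial = 2.886 K/W.
T_interface = T_in − Q·ΣR_partial = -182 °C − (-58.10)(2.886) = -14.3 °C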